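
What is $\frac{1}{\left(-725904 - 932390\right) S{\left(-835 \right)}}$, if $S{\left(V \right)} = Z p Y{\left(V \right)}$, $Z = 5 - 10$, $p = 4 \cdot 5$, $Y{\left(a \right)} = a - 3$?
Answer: $- \frac{1}{138965037200} \approx -7.1961 \cdot 10^{-12}$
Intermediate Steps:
$Y{\left(a \right)} = -3 + a$
$p = 20$
$Z = -5$ ($Z = 5 - 10 = -5$)
$S{\left(V \right)} = 300 - 100 V$ ($S{\left(V \right)} = \left(-5\right) 20 \left(-3 + V\right) = - 100 \left(-3 + V\right) = 300 - 100 V$)
$\frac{1}{\left(-725904 - 932390\right) S{\left(-835 \right)}} = \frac{1}{\left(-725904 - 932390\right) \left(300 - -83500\right)} = \frac{1}{\left(-1658294\right) \left(300 + 83500\right)} = - \frac{1}{1658294 \cdot 83800} = \left(- \frac{1}{1658294}\right) \frac{1}{83800} = - \frac{1}{138965037200}$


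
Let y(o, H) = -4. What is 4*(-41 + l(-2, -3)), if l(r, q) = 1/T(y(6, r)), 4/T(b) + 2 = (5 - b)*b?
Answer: -202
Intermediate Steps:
T(b) = 4/(-2 + b*(5 - b)) (T(b) = 4/(-2 + (5 - b)*b) = 4/(-2 + b*(5 - b)))
l(r, q) = -19/2 (l(r, q) = 1/(-4/(2 + (-4)² - 5*(-4))) = 1/(-4/(2 + 16 + 20)) = 1/(-4/38) = 1/(-4*1/38) = 1/(-2/19) = -19/2)
4*(-41 + l(-2, -3)) = 4*(-41 - 19/2) = 4*(-101/2) = -202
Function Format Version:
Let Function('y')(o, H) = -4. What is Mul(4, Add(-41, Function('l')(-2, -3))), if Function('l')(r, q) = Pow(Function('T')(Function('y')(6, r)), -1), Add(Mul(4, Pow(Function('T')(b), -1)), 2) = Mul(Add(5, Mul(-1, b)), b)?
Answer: -202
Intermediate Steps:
Function('T')(b) = Mul(4, Pow(Add(-2, Mul(b, Add(5, Mul(-1, b)))), -1)) (Function('T')(b) = Mul(4, Pow(Add(-2, Mul(Add(5, Mul(-1, b)), b)), -1)) = Mul(4, Pow(Add(-2, Mul(b, Add(5, Mul(-1, b)))), -1)))
Function('l')(r, q) = Rational(-19, 2) (Function('l')(r, q) = Pow(Mul(-4, Pow(Add(2, Pow(-4, 2), Mul(-5, -4)), -1)), -1) = Pow(Mul(-4, Pow(Add(2, 16, 20), -1)), -1) = Pow(Mul(-4, Pow(38, -1)), -1) = Pow(Mul(-4, Rational(1, 38)), -1) = Pow(Rational(-2, 19), -1) = Rational(-19, 2))
Mul(4, Add(-41, Function('l')(-2, -3))) = Mul(4, Add(-41, Rational(-19, 2))) = Mul(4, Rational(-101, 2)) = -202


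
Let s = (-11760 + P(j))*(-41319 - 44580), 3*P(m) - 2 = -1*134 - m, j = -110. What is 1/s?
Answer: 1/1010802166 ≈ 9.8931e-10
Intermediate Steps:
P(m) = -44 - m/3 (P(m) = ⅔ + (-1*134 - m)/3 = ⅔ + (-134 - m)/3 = ⅔ + (-134/3 - m/3) = -44 - m/3)
s = 1010802166 (s = (-11760 + (-44 - ⅓*(-110)))*(-41319 - 44580) = (-11760 + (-44 + 110/3))*(-85899) = (-11760 - 22/3)*(-85899) = -35302/3*(-85899) = 1010802166)
1/s = 1/1010802166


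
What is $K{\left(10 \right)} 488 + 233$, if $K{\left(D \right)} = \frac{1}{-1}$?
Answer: $-255$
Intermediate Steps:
$K{\left(D \right)} = -1$
$K{\left(10 \right)} 488 + 233 = \left(-1\right) 488 + 233 = -488 + 233 = -255$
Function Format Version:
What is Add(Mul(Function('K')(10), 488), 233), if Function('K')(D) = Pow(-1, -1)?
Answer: -255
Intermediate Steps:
Function('K')(D) = -1
Add(Mul(Function('K')(10), 488), 233) = Add(Mul(-1, 488), 233) = Add(-488, 233) = -255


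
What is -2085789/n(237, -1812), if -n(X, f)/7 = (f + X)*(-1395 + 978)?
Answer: 695263/1532475 ≈ 0.45369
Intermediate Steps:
n(X, f) = 2919*X + 2919*f (n(X, f) = -7*(f + X)*(-1395 + 978) = -7*(X + f)*(-417) = -7*(-417*X - 417*f) = 2919*X + 2919*f)
-2085789/n(237, -1812) = -2085789/(2919*237 + 2919*(-1812)) = -2085789/(691803 - 5289228) = -2085789/(-4597425) = -2085789*(-1/4597425) = 695263/1532475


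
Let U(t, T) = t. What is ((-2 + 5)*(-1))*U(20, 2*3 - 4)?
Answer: -60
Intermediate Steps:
((-2 + 5)*(-1))*U(20, 2*3 - 4) = ((-2 + 5)*(-1))*20 = (3*(-1))*20 = -3*20 = -60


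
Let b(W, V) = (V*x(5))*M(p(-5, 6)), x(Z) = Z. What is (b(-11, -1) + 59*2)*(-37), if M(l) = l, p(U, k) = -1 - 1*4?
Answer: -5291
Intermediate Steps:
p(U, k) = -5 (p(U, k) = -1 - 4 = -5)
b(W, V) = -25*V (b(W, V) = (V*5)*(-5) = (5*V)*(-5) = -25*V)
(b(-11, -1) + 59*2)*(-37) = (-25*(-1) + 59*2)*(-37) = (25 + 118)*(-37) = 143*(-37) = -5291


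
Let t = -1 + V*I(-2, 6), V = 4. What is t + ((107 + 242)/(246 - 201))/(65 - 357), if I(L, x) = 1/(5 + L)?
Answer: 4031/13140 ≈ 0.30677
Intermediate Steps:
t = ⅓ (t = -1 + 4/(5 - 2) = -1 + 4/3 = ⅓ ≈ 0.33333)
t + ((107 + 242)/(246 - 201))/(65 - 357) = ⅓ + ((107 + 242)/(246 - 201))/(65 - 357) = ⅓ + (349/45)/(-292) = ⅓ - 349/(292*45) = ⅓ - 1/292*349/45 = ⅓ - 349/13140 = 4031/13140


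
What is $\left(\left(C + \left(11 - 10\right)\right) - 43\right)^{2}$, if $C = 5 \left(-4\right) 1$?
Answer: $3844$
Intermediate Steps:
$C = -20$ ($C = \left(-20\right) 1 = -20$)
$\left(\left(C + \left(11 - 10\right)\right) - 43\right)^{2} = \left(\left(-20 + \left(11 - 10\right)\right) - 43\right)^{2} = \left(\left(-20 + 1\right) - 43\right)^{2} = \left(-19 - 43\right)^{2} = \left(-62\right)^{2} = 3844$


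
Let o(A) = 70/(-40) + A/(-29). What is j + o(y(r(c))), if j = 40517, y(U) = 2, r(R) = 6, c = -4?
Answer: 4699761/116 ≈ 40515.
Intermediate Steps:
o(A) = -7/4 - A/29 (o(A) = 70*(-1/40) + A*(-1/29) = -7/4 - A/29)
j + o(y(r(c))) = 40517 + (-7/4 - 1/29*2) = 40517 + (-7/4 - 2/29) = 40517 - 211/116 = 4699761/116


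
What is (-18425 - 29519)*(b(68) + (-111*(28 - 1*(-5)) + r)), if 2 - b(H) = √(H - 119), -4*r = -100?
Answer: 174324384 + 47944*I*√51 ≈ 1.7432e+8 + 3.4239e+5*I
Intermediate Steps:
r = 25 (r = -¼*(-100) = 25)
b(H) = 2 - √(-119 + H) (b(H) = 2 - √(H - 119) = 2 - √(-119 + H))
(-18425 - 29519)*(b(68) + (-111*(28 - 1*(-5)) + r)) = (-18425 - 29519)*((2 - √(-119 + 68)) + (-111*(28 - 1*(-5)) + 25)) = -47944*((2 - √(-51)) + (-111*(28 + 5) + 25)) = -47944*((2 - I*√51) + (-111*33 + 25)) = -47944*((2 - I*√51) + (-3663 + 25)) = -47944*((2 - I*√51) - 3638) = -47944*(-3636 - I*√51) = 174324384 + 47944*I*√51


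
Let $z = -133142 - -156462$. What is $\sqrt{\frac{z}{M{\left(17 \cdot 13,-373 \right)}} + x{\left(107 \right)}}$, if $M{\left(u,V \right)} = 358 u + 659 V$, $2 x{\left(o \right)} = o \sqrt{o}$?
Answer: $\frac{\sqrt{-1727638880 + 660670851366 \sqrt{107}}}{111126} \approx 23.522$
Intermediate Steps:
$x{\left(o \right)} = \frac{o^{\frac{3}{2}}}{2}$ ($x{\left(o \right)} = \frac{o \sqrt{o}}{2} = \frac{o^{\frac{3}{2}}}{2}$)
$z = 23320$ ($z = -133142 + 156462 = 23320$)
$\sqrt{\frac{z}{M{\left(17 \cdot 13,-373 \right)}} + x{\left(107 \right)}} = \sqrt{\frac{23320}{358 \cdot 17 \cdot 13 + 659 \left(-373\right)} + \frac{107^{\frac{3}{2}}}{2}} = \sqrt{\frac{23320}{358 \cdot 221 - 245807} + \frac{107 \sqrt{107}}{2}} = \sqrt{\frac{23320}{79118 - 245807} + \frac{107 \sqrt{107}}{2}} = \sqrt{\frac{23320}{-166689} + \frac{107 \sqrt{107}}{2}} = \sqrt{23320 \left(- \frac{1}{166689}\right) + \frac{107 \sqrt{107}}{2}} = \sqrt{- \frac{23320}{166689} + \frac{107 \sqrt{107}}{2}}$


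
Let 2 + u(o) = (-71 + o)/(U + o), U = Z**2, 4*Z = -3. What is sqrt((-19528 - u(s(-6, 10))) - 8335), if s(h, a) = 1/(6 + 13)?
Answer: 31*I*sqrt(1009613)/187 ≈ 166.57*I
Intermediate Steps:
Z = -3/4 (Z = (1/4)*(-3) = -3/4 ≈ -0.75000)
s(h, a) = 1/19
U = 9/16 (U = (-3/4)**2 = 9/16 ≈ 0.56250)
u(o) = -2 + (-71 + o)/(9/16 + o)
sqrt((-19528 - u(s(-6, 10))) - 8335) = sqrt((-19528 - 2*(-577 - 8*1/19)/(9 + 16*(1/19))) - 8335) = sqrt((-19528 - 2*(-577 - 8/19)/(9 + 16/19)) - 8335) = sqrt((-19528 - 2*(-10971)/(187/19*19)) - 8335) = sqrt((-19528 - 2*19*(-10971)/(187*19)) - 8335) = sqrt((-19528 - 1*(-21942/187)) - 8335) = sqrt((-19528 + 21942/187) - 8335) = sqrt(-3629794/187 - 8335) = sqrt(-5188439/187) = 31*I*sqrt(1009613)/187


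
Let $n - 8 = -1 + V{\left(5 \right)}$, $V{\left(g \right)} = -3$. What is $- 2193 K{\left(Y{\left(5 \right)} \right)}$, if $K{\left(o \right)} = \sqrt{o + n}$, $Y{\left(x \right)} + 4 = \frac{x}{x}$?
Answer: $-2193$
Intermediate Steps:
$Y{\left(x \right)} = -3$ ($Y{\left(x \right)} = -4 + \frac{x}{x} = -4 + 1 = -3$)
$n = 4$ ($n = 8 - 4 = 4$)
$K{\left(o \right)} = \sqrt{4 + o}$ ($K{\left(o \right)} = \sqrt{o + 4} = \sqrt{4 + o}$)
$- 2193 K{\left(Y{\left(5 \right)} \right)} = - 2193 \sqrt{4 - 3} = - 2193 \sqrt{1} = \left(-2193\right) 1 = -2193$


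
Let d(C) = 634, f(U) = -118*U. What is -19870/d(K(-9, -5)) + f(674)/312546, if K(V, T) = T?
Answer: -1565178077/49538541 ≈ -31.595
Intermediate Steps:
-19870/d(K(-9, -5)) + f(674)/312546 = -19870/634 - 118*674/312546 = -19870*1/634 - 79532*1/312546 = -9935/317 - 39766/156273 = -1565178077/49538541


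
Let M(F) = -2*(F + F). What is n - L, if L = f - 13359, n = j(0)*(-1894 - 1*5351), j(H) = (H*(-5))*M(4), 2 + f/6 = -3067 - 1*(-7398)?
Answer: -12615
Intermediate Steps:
f = 25974 (f = -12 + 6*(-3067 - 1*(-7398)) = -12 + 6*(-3067 + 7398) = -12 + 6*4331 = -12 + 25986 = 25974)
M(F) = -4*F
j(H) = 80*H (j(H) = (H*(-5))*(-4*4) = -5*H*(-16) = 80*H)
n = 0 (n = (80*0)*(-1894 - 1*5351) = 0*(-1894 - 5351) = 0*(-7245) = 0)
L = 12615 (L = 25974 - 13359 = 12615)
n - L = 0 - 1*12615 = 0 - 12615 = -12615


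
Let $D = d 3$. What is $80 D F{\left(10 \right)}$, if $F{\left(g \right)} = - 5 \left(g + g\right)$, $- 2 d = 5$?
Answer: $60000$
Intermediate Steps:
$d = - \frac{5}{2}$ ($d = \left(- \frac{1}{2}\right) 5 = - \frac{5}{2} \approx -2.5$)
$D = - \frac{15}{2}$ ($D = \left(- \frac{5}{2}\right) 3 = - \frac{15}{2} \approx -7.5$)
$F{\left(g \right)} = - 10 g$ ($F{\left(g \right)} = - 5 \cdot 2 g = - 10 g$)
$80 D F{\left(10 \right)} = 80 \left(- \frac{15}{2}\right) \left(\left(-10\right) 10\right) = \left(-600\right) \left(-100\right) = 60000$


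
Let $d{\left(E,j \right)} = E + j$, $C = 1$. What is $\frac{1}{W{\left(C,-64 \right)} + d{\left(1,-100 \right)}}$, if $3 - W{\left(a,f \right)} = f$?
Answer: $- \frac{1}{32} \approx -0.03125$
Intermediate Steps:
$W{\left(a,f \right)} = 3 - f$
$\frac{1}{W{\left(C,-64 \right)} + d{\left(1,-100 \right)}} = \frac{1}{\left(3 - -64\right) + \left(1 - 100\right)} = \frac{1}{\left(3 + 64\right) - 99} = \frac{1}{67 - 99} = \frac{1}{-32} = - \frac{1}{32}$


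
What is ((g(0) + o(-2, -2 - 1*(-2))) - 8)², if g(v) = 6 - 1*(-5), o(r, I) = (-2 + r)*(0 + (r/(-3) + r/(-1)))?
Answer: 529/9 ≈ 58.778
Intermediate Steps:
o(r, I) = -4*r*(-2 + r)/3 (o(r, I) = (-2 + r)*(0 + (r*(-⅓) + r*(-1))) = (-2 + r)*(0 + (-r/3 - r)) = (-2 + r)*(0 - 4*r/3) = (-2 + r)*(-4*r/3) = -4*r*(-2 + r)/3)
g(v) = 11 (g(v) = 6 + 5 = 11)
((g(0) + o(-2, -2 - 1*(-2))) - 8)² = ((11 + (4/3)*(-2)*(2 - 1*(-2))) - 8)² = ((11 + (4/3)*(-2)*(2 + 2)) - 8)² = ((11 + (4/3)*(-2)*4) - 8)² = ((11 - 32/3) - 8)² = (⅓ - 8)² = (-23/3)² = 529/9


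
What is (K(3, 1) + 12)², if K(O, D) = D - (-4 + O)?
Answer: 196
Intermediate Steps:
K(O, D) = 4 + D - O (K(O, D) = D + (4 - O) = 4 + D - O)
(K(3, 1) + 12)² = ((4 + 1 - 1*3) + 12)² = ((4 + 1 - 3) + 12)² = (2 + 12)² = 14² = 196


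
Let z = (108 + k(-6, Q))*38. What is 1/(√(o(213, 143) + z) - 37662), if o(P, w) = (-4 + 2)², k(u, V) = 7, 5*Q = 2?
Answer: -6277/236403645 - 3*√6/157602430 ≈ -2.6599e-5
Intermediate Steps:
Q = ⅖ (Q = (⅕)*2 = ⅖ ≈ 0.40000)
o(P, w) = 4 (o(P, w) = (-2)² = 4)
z = 4370 (z = (108 + 7)*38 = 115*38 = 4370)
1/(√(o(213, 143) + z) - 37662) = 1/(√(4 + 4370) - 37662) = 1/(√4374 - 37662) = 1/(27*√6 - 37662) = 1/(-37662 + 27*√6)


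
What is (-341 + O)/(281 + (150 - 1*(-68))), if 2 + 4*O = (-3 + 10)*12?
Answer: -641/998 ≈ -0.64228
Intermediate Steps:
O = 41/2 (O = -1/2 + ((-3 + 10)*12)/4 = -1/2 + (7*12)/4 = -1/2 + (1/4)*84 = -1/2 + 21 = 41/2 ≈ 20.500)
(-341 + O)/(281 + (150 - 1*(-68))) = (-341 + 41/2)/(281 + (150 - 1*(-68))) = -641/(2*(281 + (150 + 68))) = -641/(2*(281 + 218)) = -641/2/499 = -641/2*1/499 = -641/998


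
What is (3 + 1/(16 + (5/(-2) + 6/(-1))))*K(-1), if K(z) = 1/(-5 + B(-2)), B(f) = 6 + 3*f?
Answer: -47/75 ≈ -0.62667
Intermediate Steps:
K(z) = -⅕ (K(z) = 1/(-5 + (6 + 3*(-2))) = 1/(-5 + (6 - 6)) = 1/(-5 + 0) = 1/(-5) = -⅕)
(3 + 1/(16 + (5/(-2) + 6/(-1))))*K(-1) = (3 + 1/(16 + (5/(-2) + 6/(-1))))*(-⅕) = (3 + 1/(16 + (5*(-½) + 6*(-1))))*(-⅕) = (3 + 1/(16 + (-5/2 - 6)))*(-⅕) = (3 + 1/(16 - 17/2))*(-⅕) = (3 + 1/(15/2))*(-⅕) = (3 + 2/15)*(-⅕) = (47/15)*(-⅕) = -47/75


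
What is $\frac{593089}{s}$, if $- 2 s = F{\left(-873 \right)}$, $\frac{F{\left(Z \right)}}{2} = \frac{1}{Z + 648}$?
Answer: $133445025$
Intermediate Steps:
$F{\left(Z \right)} = \frac{2}{648 + Z}$ ($F{\left(Z \right)} = \frac{2}{Z + 648} = \frac{2}{648 + Z}$)
$s = \frac{1}{225}$ ($s = - \frac{2 \frac{1}{648 - 873}}{2} = - \frac{2 \frac{1}{-225}}{2} = - \frac{2 \left(- \frac{1}{225}\right)}{2} = \left(- \frac{1}{2}\right) \left(- \frac{2}{225}\right) = \frac{1}{225} \approx 0.0044444$)
$\frac{593089}{s} = 593089 \frac{1}{\frac{1}{225}} = 593089 \cdot 225 = 133445025$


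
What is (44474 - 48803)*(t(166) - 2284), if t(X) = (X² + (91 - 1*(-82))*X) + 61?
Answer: -233986779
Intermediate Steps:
t(X) = 61 + X² + 173*X (t(X) = (X² + (91 + 82)*X) + 61 = (X² + 173*X) + 61 = 61 + X² + 173*X)
(44474 - 48803)*(t(166) - 2284) = (44474 - 48803)*((61 + 166² + 173*166) - 2284) = -4329*((61 + 27556 + 28718) - 2284) = -4329*(56335 - 2284) = -4329*54051 = -233986779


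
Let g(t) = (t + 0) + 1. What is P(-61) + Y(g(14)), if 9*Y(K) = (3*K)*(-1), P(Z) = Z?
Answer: -66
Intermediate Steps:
g(t) = 1 + t (g(t) = t + 1 = 1 + t)
Y(K) = -K/3 (Y(K) = ((3*K)*(-1))/9 = (-3*K)/9 = -K/3)
P(-61) + Y(g(14)) = -61 - (1 + 14)/3 = -61 - ⅓*15 = -61 - 5 = -66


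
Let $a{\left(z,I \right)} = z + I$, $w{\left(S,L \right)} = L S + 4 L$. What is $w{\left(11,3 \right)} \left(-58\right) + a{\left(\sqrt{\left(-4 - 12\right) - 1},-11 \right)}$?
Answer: $-2621 + i \sqrt{17} \approx -2621.0 + 4.1231 i$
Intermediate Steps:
$w{\left(S,L \right)} = 4 L + L S$
$a{\left(z,I \right)} = I + z$
$w{\left(11,3 \right)} \left(-58\right) + a{\left(\sqrt{\left(-4 - 12\right) - 1},-11 \right)} = 3 \left(4 + 11\right) \left(-58\right) - \left(11 - \sqrt{\left(-4 - 12\right) - 1}\right) = 3 \cdot 15 \left(-58\right) - \left(11 - \sqrt{\left(-4 - 12\right) - 1}\right) = 45 \left(-58\right) - \left(11 - \sqrt{-16 - 1}\right) = -2610 - \left(11 - \sqrt{-17}\right) = -2610 - \left(11 - i \sqrt{17}\right) = -2621 + i \sqrt{17}$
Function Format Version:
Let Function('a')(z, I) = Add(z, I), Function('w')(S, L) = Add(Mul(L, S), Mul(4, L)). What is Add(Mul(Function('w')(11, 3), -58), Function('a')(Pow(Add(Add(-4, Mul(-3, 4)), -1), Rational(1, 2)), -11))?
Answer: Add(-2621, Mul(I, Pow(17, Rational(1, 2)))) ≈ Add(-2621.0, Mul(4.1231, I))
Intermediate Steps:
Function('w')(S, L) = Add(Mul(4, L), Mul(L, S))
Function('a')(z, I) = Add(I, z)
Add(Mul(Function('w')(11, 3), -58), Function('a')(Pow(Add(Add(-4, Mul(-3, 4)), -1), Rational(1, 2)), -11)) = Add(Mul(Mul(3, Add(4, 11)), -58), Add(-11, Pow(Add(Add(-4, Mul(-3, 4)), -1), Rational(1, 2)))) = Add(Mul(Mul(3, 15), -58), Add(-11, Pow(Add(Add(-4, -12), -1), Rational(1, 2)))) = Add(Mul(45, -58), Add(-11, Pow(Add(-16, -1), Rational(1, 2)))) = Add(-2610, Add(-11, Pow(-17, Rational(1, 2)))) = Add(-2610, Add(-11, Mul(I, Pow(17, Rational(1, 2))))) = Add(-2621, Mul(I, Pow(17, Rational(1, 2))))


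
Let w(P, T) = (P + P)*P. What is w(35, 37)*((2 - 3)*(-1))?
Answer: 2450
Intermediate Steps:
w(P, T) = 2*P² (w(P, T) = (2*P)*P = 2*P²)
w(35, 37)*((2 - 3)*(-1)) = (2*35²)*((2 - 3)*(-1)) = (2*1225)*(-1*(-1)) = 2450*1 = 2450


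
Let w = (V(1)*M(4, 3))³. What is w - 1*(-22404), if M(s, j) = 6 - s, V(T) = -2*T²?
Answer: 22340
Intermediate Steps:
w = -64 (w = ((-2*1²)*(6 - 1*4))³ = ((-2*1)*(6 - 4))³ = (-2*2)³ = (-4)³ = -64)
w - 1*(-22404) = -64 - 1*(-22404) = -64 + 22404 = 22340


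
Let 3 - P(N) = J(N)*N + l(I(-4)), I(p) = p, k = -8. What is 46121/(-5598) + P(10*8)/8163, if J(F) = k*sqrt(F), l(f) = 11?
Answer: -41836723/5077386 + 2560*sqrt(5)/8163 ≈ -7.5386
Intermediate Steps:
J(F) = -8*sqrt(F)
P(N) = -8 + 8*N**(3/2) (P(N) = 3 - ((-8*sqrt(N))*N + 11) = 3 - (-8*N**(3/2) + 11) = 3 - (11 - 8*N**(3/2)) = 3 + (-11 + 8*N**(3/2)) = -8 + 8*N**(3/2))
46121/(-5598) + P(10*8)/8163 = 46121/(-5598) + (-8 + 8*(10*8)**(3/2))/8163 = 46121*(-1/5598) + (-8 + 8*80**(3/2))*(1/8163) = -46121/5598 + (-8 + 8*(320*sqrt(5)))*(1/8163) = -46121/5598 + (-8 + 2560*sqrt(5))*(1/8163) = -46121/5598 + (-8/8163 + 2560*sqrt(5)/8163) = -41836723/5077386 + 2560*sqrt(5)/8163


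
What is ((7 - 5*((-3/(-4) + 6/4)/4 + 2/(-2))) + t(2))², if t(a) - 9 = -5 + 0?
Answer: 44521/256 ≈ 173.91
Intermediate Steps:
t(a) = 4 (t(a) = 9 + (-5 + 0) = 9 - 5 = 4)
((7 - 5*((-3/(-4) + 6/4)/4 + 2/(-2))) + t(2))² = ((7 - 5*((-3/(-4) + 6/4)/4 + 2/(-2))) + 4)² = ((7 - 5*((-3*(-¼) + 6*(¼))*(¼) + 2*(-½))) + 4)² = ((7 - 5*((¾ + 3/2)*(¼) - 1)) + 4)² = ((7 - 5*((9/4)*(¼) - 1)) + 4)² = ((7 - 5*(9/16 - 1)) + 4)² = ((7 - 5*(-7/16)) + 4)² = ((7 + 35/16) + 4)² = (147/16 + 4)² = (211/16)² = 44521/256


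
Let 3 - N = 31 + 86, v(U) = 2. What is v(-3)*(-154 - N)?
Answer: -80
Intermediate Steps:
N = -114 (N = 3 - (31 + 86) = 3 - 1*117 = 3 - 117 = -114)
v(-3)*(-154 - N) = 2*(-154 - 1*(-114)) = 2*(-154 + 114) = 2*(-40) = -80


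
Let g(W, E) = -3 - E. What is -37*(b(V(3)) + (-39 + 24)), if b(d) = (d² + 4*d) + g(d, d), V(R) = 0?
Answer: 666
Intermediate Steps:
b(d) = -3 + d² + 3*d (b(d) = (d² + 4*d) + (-3 - d) = -3 + d² + 3*d)
-37*(b(V(3)) + (-39 + 24)) = -37*((-3 + 0² + 3*0) + (-39 + 24)) = -37*((-3 + 0 + 0) - 15) = -37*(-3 - 15) = -37*(-18) = 666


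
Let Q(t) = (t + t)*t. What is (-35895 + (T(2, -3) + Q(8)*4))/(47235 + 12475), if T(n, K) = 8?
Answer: -7075/11942 ≈ -0.59245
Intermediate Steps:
Q(t) = 2*t**2 (Q(t) = (2*t)*t = 2*t**2)
(-35895 + (T(2, -3) + Q(8)*4))/(47235 + 12475) = (-35895 + (8 + (2*8**2)*4))/(47235 + 12475) = (-35895 + (8 + (2*64)*4))/59710 = (-35895 + (8 + 128*4))*(1/59710) = (-35895 + (8 + 512))*(1/59710) = (-35895 + 520)*(1/59710) = -35375*1/59710 = -7075/11942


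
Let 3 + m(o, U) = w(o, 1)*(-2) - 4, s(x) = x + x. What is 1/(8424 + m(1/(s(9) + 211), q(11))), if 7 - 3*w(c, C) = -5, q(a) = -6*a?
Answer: 1/8409 ≈ 0.00011892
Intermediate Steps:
s(x) = 2*x
w(c, C) = 4 (w(c, C) = 7/3 - ⅓*(-5) = 7/3 + 5/3 = 4)
m(o, U) = -15 (m(o, U) = -3 + (4*(-2) - 4) = -3 + (-8 - 4) = -3 - 12 = -15)
1/(8424 + m(1/(s(9) + 211), q(11))) = 1/(8424 - 15) = 1/8409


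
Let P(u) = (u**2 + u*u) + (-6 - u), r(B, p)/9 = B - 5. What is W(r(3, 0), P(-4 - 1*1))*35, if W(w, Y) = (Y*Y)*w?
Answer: -1512630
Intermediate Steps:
r(B, p) = -45 + 9*B (r(B, p) = 9*(B - 5) = 9*(-5 + B) = -45 + 9*B)
P(u) = -6 - u + 2*u**2 (P(u) = (u**2 + u**2) + (-6 - u) = 2*u**2 + (-6 - u) = -6 - u + 2*u**2)
W(w, Y) = w*Y**2 (W(w, Y) = Y**2*w = w*Y**2)
W(r(3, 0), P(-4 - 1*1))*35 = ((-45 + 9*3)*(-6 - (-4 - 1*1) + 2*(-4 - 1*1)**2)**2)*35 = ((-45 + 27)*(-6 - (-4 - 1) + 2*(-4 - 1)**2)**2)*35 = -18*(-6 - 1*(-5) + 2*(-5)**2)**2*35 = -18*(-6 + 5 + 2*25)**2*35 = -18*(-6 + 5 + 50)**2*35 = -18*49**2*35 = -18*2401*35 = -43218*35 = -1512630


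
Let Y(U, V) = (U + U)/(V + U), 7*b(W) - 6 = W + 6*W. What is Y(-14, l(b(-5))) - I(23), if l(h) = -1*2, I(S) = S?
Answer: -85/4 ≈ -21.250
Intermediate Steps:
b(W) = 6/7 + W (b(W) = 6/7 + (W + 6*W)/7 = 6/7 + (7*W)/7 = 6/7 + W)
l(h) = -2
Y(U, V) = 2*U/(U + V) (Y(U, V) = (2*U)/(U + V) = 2*U/(U + V))
Y(-14, l(b(-5))) - I(23) = 2*(-14)/(-14 - 2) - 1*23 = 2*(-14)/(-16) - 23 = 2*(-14)*(-1/16) - 23 = 7/4 - 23 = -85/4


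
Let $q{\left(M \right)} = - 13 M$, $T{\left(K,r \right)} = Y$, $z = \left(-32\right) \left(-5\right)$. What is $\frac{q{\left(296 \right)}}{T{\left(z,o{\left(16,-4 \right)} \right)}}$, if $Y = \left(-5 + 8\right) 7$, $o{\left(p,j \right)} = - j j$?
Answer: $- \frac{3848}{21} \approx -183.24$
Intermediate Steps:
$z = 160$
$o{\left(p,j \right)} = - j^{2}$
$Y = 21$ ($Y = 3 \cdot 7 = 21$)
$T{\left(K,r \right)} = 21$
$\frac{q{\left(296 \right)}}{T{\left(z,o{\left(16,-4 \right)} \right)}} = \frac{\left(-13\right) 296}{21} = \left(-3848\right) \frac{1}{21} = - \frac{3848}{21}$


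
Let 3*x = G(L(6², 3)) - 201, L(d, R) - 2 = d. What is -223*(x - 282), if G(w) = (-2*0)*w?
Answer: 77827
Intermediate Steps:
L(d, R) = 2 + d
G(w) = 0 (G(w) = 0*w = 0)
x = -67 (x = (0 - 201)/3 = (⅓)*(-201) = -67)
-223*(x - 282) = -223*(-67 - 282) = -223*(-349) = 77827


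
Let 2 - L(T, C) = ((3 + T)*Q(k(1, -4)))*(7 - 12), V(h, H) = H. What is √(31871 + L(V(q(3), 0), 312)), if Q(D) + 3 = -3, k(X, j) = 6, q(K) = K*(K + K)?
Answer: √31783 ≈ 178.28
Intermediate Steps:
q(K) = 2*K² (q(K) = K*(2*K) = 2*K²)
Q(D) = -6 (Q(D) = -3 - 3 = -6)
L(T, C) = -88 - 30*T (L(T, C) = 2 - (3 + T)*(-6)*(7 - 12) = 2 - (-18 - 6*T)*(-5) = 2 - (90 + 30*T) = 2 + (-90 - 30*T) = -88 - 30*T)
√(31871 + L(V(q(3), 0), 312)) = √(31871 + (-88 - 30*0)) = √(31871 + (-88 + 0)) = √(31871 - 88) = √31783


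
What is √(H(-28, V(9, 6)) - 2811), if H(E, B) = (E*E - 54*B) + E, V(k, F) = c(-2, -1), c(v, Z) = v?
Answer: I*√1947 ≈ 44.125*I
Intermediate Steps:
V(k, F) = -2
H(E, B) = E + E² - 54*B (H(E, B) = (E² - 54*B) + E = E + E² - 54*B)
√(H(-28, V(9, 6)) - 2811) = √((-28 + (-28)² - 54*(-2)) - 2811) = √((-28 + 784 + 108) - 2811) = √(864 - 2811) = √(-1947) = I*√1947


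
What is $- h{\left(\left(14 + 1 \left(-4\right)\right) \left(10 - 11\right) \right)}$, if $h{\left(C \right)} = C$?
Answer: $10$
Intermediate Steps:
$- h{\left(\left(14 + 1 \left(-4\right)\right) \left(10 - 11\right) \right)} = - \left(14 + 1 \left(-4\right)\right) \left(10 - 11\right) = - \left(14 - 4\right) \left(-1\right) = - 10 \left(-1\right) = \left(-1\right) \left(-10\right) = 10$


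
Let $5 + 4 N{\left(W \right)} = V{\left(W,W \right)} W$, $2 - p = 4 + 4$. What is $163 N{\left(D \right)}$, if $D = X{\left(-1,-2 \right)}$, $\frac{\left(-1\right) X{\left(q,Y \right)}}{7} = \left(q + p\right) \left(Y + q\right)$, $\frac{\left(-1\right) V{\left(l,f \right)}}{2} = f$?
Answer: $- \frac{7045349}{4} \approx -1.7613 \cdot 10^{6}$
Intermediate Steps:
$p = -6$ ($p = 2 - \left(4 + 4\right) = 2 - 8 = -6$)
$V{\left(l,f \right)} = - 2 f$
$X{\left(q,Y \right)} = - 7 \left(-6 + q\right) \left(Y + q\right)$ ($X{\left(q,Y \right)} = - 7 \left(q - 6\right) \left(Y + q\right) = - 7 \left(-6 + q\right) \left(Y + q\right)$)
$D = -147$ ($D = - 7 \left(-1\right)^{2} + 42 \left(-2\right) + 42 \left(-1\right) - \left(-14\right) \left(-1\right) = \left(-7\right) 1 - 84 - 42 - 14 = -7 - 84 - 42 - 14 = -147$)
$N{\left(W \right)} = - \frac{5}{4} - \frac{W^{2}}{2}$ ($N{\left(W \right)} = - \frac{5}{4} + \frac{- 2 W W}{4} = - \frac{5}{4} + \frac{\left(-2\right) W^{2}}{4} = - \frac{5}{4} - \frac{W^{2}}{2}$)
$163 N{\left(D \right)} = 163 \left(- \frac{5}{4} - \frac{\left(-147\right)^{2}}{2}\right) = 163 \left(- \frac{5}{4} - \frac{21609}{2}\right) = 163 \left(- \frac{43223}{4}\right) = - \frac{7045349}{4}$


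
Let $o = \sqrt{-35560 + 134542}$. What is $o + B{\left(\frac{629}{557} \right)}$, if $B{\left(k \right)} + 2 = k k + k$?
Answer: $\frac{125496}{310249} + 9 \sqrt{1222} \approx 315.02$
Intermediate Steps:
$o = 9 \sqrt{1222}$ ($o = \sqrt{98982} = 9 \sqrt{1222} \approx 314.61$)
$B{\left(k \right)} = -2 + k + k^{2}$ ($B{\left(k \right)} = -2 + \left(k k + k\right) = -2 + \left(k^{2} + k\right) = -2 + \left(k + k^{2}\right) = -2 + k + k^{2}$)
$o + B{\left(\frac{629}{557} \right)} = 9 \sqrt{1222} + \left(-2 + \frac{629}{557} + \left(\frac{629}{557}\right)^{2}\right) = 9 \sqrt{1222} + \left(-2 + \frac{629}{557} + \frac{395641}{310249}\right) = 9 \sqrt{1222} + \frac{125496}{310249} = \frac{125496}{310249} + 9 \sqrt{1222}$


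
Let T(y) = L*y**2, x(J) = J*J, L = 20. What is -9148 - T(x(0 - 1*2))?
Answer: -9468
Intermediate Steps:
x(J) = J**2
T(y) = 20*y**2
-9148 - T(x(0 - 1*2)) = -9148 - 20*((0 - 1*2)**2)**2 = -9148 - 20*((0 - 2)**2)**2 = -9148 - 20*((-2)**2)**2 = -9148 - 20*4**2 = -9148 - 20*16 = -9148 - 1*320 = -9148 - 320 = -9468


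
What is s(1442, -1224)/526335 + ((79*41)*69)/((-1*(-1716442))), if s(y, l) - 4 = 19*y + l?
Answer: 54188051387/301141166690 ≈ 0.17994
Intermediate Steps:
s(y, l) = 4 + l + 19*y (s(y, l) = 4 + (19*y + l) = 4 + (l + 19*y) = 4 + l + 19*y)
s(1442, -1224)/526335 + ((79*41)*69)/((-1*(-1716442))) = (4 - 1224 + 19*1442)/526335 + ((79*41)*69)/((-1*(-1716442))) = (4 - 1224 + 27398)*(1/526335) + (3239*69)/1716442 = 26178*(1/526335) + 223491*(1/1716442) = 8726/175445 + 223491/1716442 = 54188051387/301141166690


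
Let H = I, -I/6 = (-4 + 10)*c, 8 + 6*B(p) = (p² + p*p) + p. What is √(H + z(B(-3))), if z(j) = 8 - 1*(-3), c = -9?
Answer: √335 ≈ 18.303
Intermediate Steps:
B(p) = -4/3 + p²/3 + p/6 (B(p) = -4/3 + ((p² + p*p) + p)/6 = -4/3 + ((p² + p²) + p)/6 = -4/3 + (2*p² + p)/6 = -4/3 + (p + 2*p²)/6 = -4/3 + (p²/3 + p/6) = -4/3 + p²/3 + p/6)
z(j) = 11 (z(j) = 8 + 3 = 11)
I = 324 (I = -6*(-4 + 10)*(-9) = -36*(-9) = -6*(-54) = 324)
H = 324
√(H + z(B(-3))) = √(324 + 11) = √335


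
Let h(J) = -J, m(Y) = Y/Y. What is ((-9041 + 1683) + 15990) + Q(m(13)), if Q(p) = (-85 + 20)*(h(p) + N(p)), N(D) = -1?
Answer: 8762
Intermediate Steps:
m(Y) = 1
Q(p) = 65 + 65*p (Q(p) = (-85 + 20)*(-p - 1) = -65*(-1 - p) = 65 + 65*p)
((-9041 + 1683) + 15990) + Q(m(13)) = ((-9041 + 1683) + 15990) + (65 + 65*1) = (-7358 + 15990) + (65 + 65) = 8632 + 130 = 8762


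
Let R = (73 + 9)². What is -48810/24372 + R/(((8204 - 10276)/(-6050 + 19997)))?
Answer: -23809356541/526029 ≈ -45262.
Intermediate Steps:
R = 6724 (R = 82² = 6724)
-48810/24372 + R/(((8204 - 10276)/(-6050 + 19997))) = -48810/24372 + 6724/(((8204 - 10276)/(-6050 + 19997))) = -48810*1/24372 + 6724/((-2072/13947)) = -8135/4062 + 6724/((-2072*1/13947)) = -8135/4062 + 6724/(-2072/13947) = -8135/4062 + 6724*(-13947/2072) = -8135/4062 - 23444907/518 = -23809356541/526029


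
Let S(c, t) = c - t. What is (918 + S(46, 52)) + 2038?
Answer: 2950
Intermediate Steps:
(918 + S(46, 52)) + 2038 = (918 + (46 - 1*52)) + 2038 = (918 + (46 - 52)) + 2038 = (918 - 6) + 2038 = 912 + 2038 = 2950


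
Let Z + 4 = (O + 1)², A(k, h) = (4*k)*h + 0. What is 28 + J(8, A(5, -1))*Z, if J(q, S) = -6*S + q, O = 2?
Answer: 668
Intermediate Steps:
A(k, h) = 4*h*k (A(k, h) = 4*h*k + 0 = 4*h*k)
Z = 5 (Z = -4 + (2 + 1)² = -4 + 3² = -4 + 9 = 5)
J(q, S) = q - 6*S
28 + J(8, A(5, -1))*Z = 28 + (8 - 24*(-1)*5)*5 = 28 + (8 - 6*(-20))*5 = 28 + (8 + 120)*5 = 28 + 128*5 = 28 + 640 = 668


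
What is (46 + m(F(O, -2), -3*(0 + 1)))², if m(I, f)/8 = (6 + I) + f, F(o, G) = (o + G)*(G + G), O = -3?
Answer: 52900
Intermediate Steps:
F(o, G) = 2*G*(G + o) (F(o, G) = (G + o)*(2*G) = 2*G*(G + o))
m(I, f) = 48 + 8*I + 8*f (m(I, f) = 8*((6 + I) + f) = 8*(6 + I + f) = 48 + 8*I + 8*f)
(46 + m(F(O, -2), -3*(0 + 1)))² = (46 + (48 + 8*(2*(-2)*(-2 - 3)) + 8*(-3*(0 + 1))))² = (46 + (48 + 8*(2*(-2)*(-5)) + 8*(-3*1)))² = (46 + (48 + 8*20 + 8*(-3)))² = (46 + (48 + 160 - 24))² = (46 + 184)² = 230² = 52900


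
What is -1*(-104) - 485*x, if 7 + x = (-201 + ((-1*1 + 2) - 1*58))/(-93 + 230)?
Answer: 604493/137 ≈ 4412.4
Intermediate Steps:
x = -1217/137 (x = -7 + (-201 + ((-1*1 + 2) - 1*58))/(-93 + 230) = -7 + (-201 + ((-1 + 2) - 58))/137 = -7 + (-201 + (1 - 58))*(1/137) = -7 + (-201 - 57)*(1/137) = -7 - 258*1/137 = -7 - 258/137 = -1217/137 ≈ -8.8832)
-1*(-104) - 485*x = -1*(-104) - 485*(-1217/137) = 104 + 590245/137 = 604493/137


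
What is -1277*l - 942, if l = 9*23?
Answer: -265281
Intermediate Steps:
l = 207
-1277*l - 942 = -1277*207 - 942 = -264339 - 942 = -265281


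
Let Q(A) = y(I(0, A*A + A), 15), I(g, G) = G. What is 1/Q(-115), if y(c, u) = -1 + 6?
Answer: ⅕ ≈ 0.20000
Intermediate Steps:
y(c, u) = 5
Q(A) = 5
1/Q(-115) = 1/5 = ⅕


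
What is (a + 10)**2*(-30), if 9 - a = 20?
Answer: -30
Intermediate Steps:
a = -11 (a = 9 - 1*20 = 9 - 20 = -11)
(a + 10)**2*(-30) = (-11 + 10)**2*(-30) = (-1)**2*(-30) = 1*(-30) = -30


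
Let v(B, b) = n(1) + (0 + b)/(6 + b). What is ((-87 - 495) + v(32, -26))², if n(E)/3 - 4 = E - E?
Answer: 32341969/100 ≈ 3.2342e+5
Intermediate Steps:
n(E) = 12 (n(E) = 12 + 3*(E - E) = 12 + 3*0 = 12 + 0 = 12)
v(B, b) = 12 + b/(6 + b) (v(B, b) = 12 + (0 + b)/(6 + b) = 12 + b/(6 + b))
((-87 - 495) + v(32, -26))² = ((-87 - 495) + (72 + 13*(-26))/(6 - 26))² = (-582 + (72 - 338)/(-20))² = (-582 - 1/20*(-266))² = (-582 + 133/10)² = (-5687/10)² = 32341969/100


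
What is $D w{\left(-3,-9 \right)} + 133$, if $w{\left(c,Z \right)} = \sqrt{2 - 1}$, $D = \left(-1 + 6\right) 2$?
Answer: $143$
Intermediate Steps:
$D = 10$ ($D = 5 \cdot 2 = 10$)
$w{\left(c,Z \right)} = 1$ ($w{\left(c,Z \right)} = \sqrt{1} = 1$)
$D w{\left(-3,-9 \right)} + 133 = 10 \cdot 1 + 133 = 10 + 133 = 143$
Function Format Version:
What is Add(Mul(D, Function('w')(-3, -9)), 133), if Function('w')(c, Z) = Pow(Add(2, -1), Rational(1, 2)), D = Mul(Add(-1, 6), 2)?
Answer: 143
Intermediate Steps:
D = 10 (D = Mul(5, 2) = 10)
Function('w')(c, Z) = 1 (Function('w')(c, Z) = Pow(1, Rational(1, 2)) = 1)
Add(Mul(D, Function('w')(-3, -9)), 133) = Add(Mul(10, 1), 133) = Add(10, 133) = 143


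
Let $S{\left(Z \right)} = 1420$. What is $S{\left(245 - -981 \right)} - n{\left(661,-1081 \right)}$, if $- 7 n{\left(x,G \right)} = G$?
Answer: $\frac{8859}{7} \approx 1265.6$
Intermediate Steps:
$n{\left(x,G \right)} = - \frac{G}{7}$
$S{\left(245 - -981 \right)} - n{\left(661,-1081 \right)} = 1420 - \left(- \frac{1}{7}\right) \left(-1081\right) = 1420 - \frac{1081}{7} = \frac{8859}{7}$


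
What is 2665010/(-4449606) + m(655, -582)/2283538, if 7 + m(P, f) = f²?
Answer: -2289247204939/5080422193014 ≈ -0.45060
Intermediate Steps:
m(P, f) = -7 + f²
2665010/(-4449606) + m(655, -582)/2283538 = 2665010/(-4449606) + (-7 + (-582)²)/2283538 = 2665010*(-1/4449606) + (-7 + 338724)*(1/2283538) = -1332505/2224803 + 338717*(1/2283538) = -1332505/2224803 + 338717/2283538 = -2289247204939/5080422193014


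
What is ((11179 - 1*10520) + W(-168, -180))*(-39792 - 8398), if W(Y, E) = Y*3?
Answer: -7469450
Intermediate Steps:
W(Y, E) = 3*Y
((11179 - 1*10520) + W(-168, -180))*(-39792 - 8398) = ((11179 - 1*10520) + 3*(-168))*(-39792 - 8398) = ((11179 - 10520) - 504)*(-48190) = (659 - 504)*(-48190) = 155*(-48190) = -7469450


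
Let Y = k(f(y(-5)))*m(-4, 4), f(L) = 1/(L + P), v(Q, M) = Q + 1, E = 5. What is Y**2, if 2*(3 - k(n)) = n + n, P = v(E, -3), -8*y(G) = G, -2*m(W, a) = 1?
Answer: 22801/11236 ≈ 2.0293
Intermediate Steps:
m(W, a) = -1/2 (m(W, a) = -1/2*1 = -1/2)
y(G) = -G/8
v(Q, M) = 1 + Q
P = 6 (P = 1 + 5 = 6)
f(L) = 1/(6 + L) (f(L) = 1/(L + 6) = 1/(6 + L))
k(n) = 3 - n (k(n) = 3 - (n + n)/2 = 3 - n)
Y = -151/106 (Y = (3 - 1/(6 - 1/8*(-5)))*(-1/2) = (3 - 1/(6 + 5/8))*(-1/2) = (3 - 1/53/8)*(-1/2) = (3 - 1*8/53)*(-1/2) = (3 - 8/53)*(-1/2) = (151/53)*(-1/2) = -151/106 ≈ -1.4245)
Y**2 = (-151/106)**2 = 22801/11236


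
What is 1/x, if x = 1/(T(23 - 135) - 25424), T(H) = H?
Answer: -25536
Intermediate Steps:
x = -1/25536 (x = 1/((23 - 135) - 25424) = 1/(-112 - 25424) = 1/(-25536) = -1/25536 ≈ -3.9160e-5)
1/x = 1/(-1/25536) = -25536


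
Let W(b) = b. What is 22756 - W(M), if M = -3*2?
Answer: 22762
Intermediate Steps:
M = -6
22756 - W(M) = 22756 - 1*(-6) = 22756 + 6 = 22762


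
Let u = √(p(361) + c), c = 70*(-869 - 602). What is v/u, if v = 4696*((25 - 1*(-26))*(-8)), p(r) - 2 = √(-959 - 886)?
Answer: -1915968/√(-102968 + 3*I*√205) ≈ -1.2454 + 5970.9*I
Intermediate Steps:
p(r) = 2 + 3*I*√205 (p(r) = 2 + √(-959 - 886) = 2 + √(-1845) = 2 + 3*I*√205)
c = -102970 (c = 70*(-1471) = -102970)
v = -1915968 (v = 4696*((25 + 26)*(-8)) = 4696*(51*(-8)) = 4696*(-408) = -1915968)
u = √(-102968 + 3*I*√205) (u = √((2 + 3*I*√205) - 102970) = √(-102968 + 3*I*√205) ≈ 0.0669 + 320.89*I)
v/u = -1915968/√(-102968 + 3*I*√205)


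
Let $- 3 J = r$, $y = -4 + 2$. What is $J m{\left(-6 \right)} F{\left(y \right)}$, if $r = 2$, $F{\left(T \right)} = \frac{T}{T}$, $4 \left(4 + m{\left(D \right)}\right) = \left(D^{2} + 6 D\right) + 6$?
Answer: $\frac{5}{3} \approx 1.6667$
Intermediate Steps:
$m{\left(D \right)} = - \frac{5}{2} + \frac{D^{2}}{4} + \frac{3 D}{2}$ ($m{\left(D \right)} = -4 + \frac{\left(D^{2} + 6 D\right) + 6}{4} = -4 + \frac{6 + D^{2} + 6 D}{4} = -4 + \left(\frac{3}{2} + \frac{D^{2}}{4} + \frac{3 D}{2}\right) = - \frac{5}{2} + \frac{D^{2}}{4} + \frac{3 D}{2}$)
$y = -2$
$F{\left(T \right)} = 1$
$J = - \frac{2}{3}$ ($J = \left(- \frac{1}{3}\right) 2 = - \frac{2}{3} \approx -0.66667$)
$J m{\left(-6 \right)} F{\left(y \right)} = - \frac{2 \left(- \frac{5}{2} + \frac{\left(-6\right)^{2}}{4} + \frac{3}{2} \left(-6\right)\right)}{3} \cdot 1 = - \frac{2 \left(- \frac{5}{2} + \frac{1}{4} \cdot 36 - 9\right)}{3} \cdot 1 = - \frac{2 \left(- \frac{5}{2} + 9 - 9\right)}{3} \cdot 1 = \left(- \frac{2}{3}\right) \left(- \frac{5}{2}\right) 1 = \frac{5}{3} \cdot 1 = \frac{5}{3}$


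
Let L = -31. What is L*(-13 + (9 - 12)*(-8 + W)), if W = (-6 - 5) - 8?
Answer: -2108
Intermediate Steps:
W = -19 (W = -11 - 8 = -19)
L*(-13 + (9 - 12)*(-8 + W)) = -31*(-13 + (9 - 12)*(-8 - 19)) = -31*(-13 - 3*(-27)) = -31*(-13 + 81) = -31*68 = -2108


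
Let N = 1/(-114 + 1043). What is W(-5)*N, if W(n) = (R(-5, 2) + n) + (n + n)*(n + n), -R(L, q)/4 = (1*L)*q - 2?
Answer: 143/929 ≈ 0.15393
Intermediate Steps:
R(L, q) = 8 - 4*L*q (R(L, q) = -4*((1*L)*q - 2) = -4*(L*q - 2) = -4*(-2 + L*q) = 8 - 4*L*q)
W(n) = 48 + n + 4*n**2 (W(n) = ((8 - 4*(-5)*2) + n) + (n + n)*(n + n) = ((8 + 40) + n) + (2*n)*(2*n) = (48 + n) + 4*n**2 = 48 + n + 4*n**2)
N = 1/929 ≈ 0.0010764
W(-5)*N = (48 - 5 + 4*(-5)**2)*(1/929) = (48 - 5 + 4*25)*(1/929) = (48 - 5 + 100)*(1/929) = 143*(1/929) = 143/929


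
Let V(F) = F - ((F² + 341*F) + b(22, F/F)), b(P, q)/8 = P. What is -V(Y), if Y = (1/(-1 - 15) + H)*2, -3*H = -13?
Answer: 1816201/576 ≈ 3153.1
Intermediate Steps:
H = 13/3 (H = -⅓*(-13) = 13/3 ≈ 4.3333)
b(P, q) = 8*P
Y = 205/24 (Y = (1/(-1 - 15) + 13/3)*2 = (1/(-16) + 13/3)*2 = (-1/16 + 13/3)*2 = (205/48)*2 = 205/24 ≈ 8.5417)
V(F) = -176 - F² - 340*F (V(F) = F - ((F² + 341*F) + 8*22) = F - ((F² + 341*F) + 176) = F - (176 + F² + 341*F) = F + (-176 - F² - 341*F) = -176 - F² - 340*F)
-V(Y) = -(-176 - (205/24)² - 340*205/24) = -(-176 - 1*42025/576 - 17425/6) = -(-176 - 42025/576 - 17425/6) = -1*(-1816201/576) = 1816201/576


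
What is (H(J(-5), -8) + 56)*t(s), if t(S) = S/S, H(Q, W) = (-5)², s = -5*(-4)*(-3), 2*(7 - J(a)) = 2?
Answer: 81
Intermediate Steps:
J(a) = 6 (J(a) = 7 - ½*2 = 7 - 1 = 6)
s = -60 (s = -(-20)*(-3) = -1*(-20)*(-3) = 20*(-3) = -60)
H(Q, W) = 25
t(S) = 1
(H(J(-5), -8) + 56)*t(s) = (25 + 56)*1 = 81*1 = 81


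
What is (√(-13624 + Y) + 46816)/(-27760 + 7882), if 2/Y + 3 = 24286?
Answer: -23408/9939 - I*√8033583499970/482697474 ≈ -2.3552 - 0.0058719*I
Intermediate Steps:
Y = 2/24283 (Y = 2/(-3 + 24286) = 2/24283 ≈ 8.2362e-5)
(√(-13624 + Y) + 46816)/(-27760 + 7882) = (√(-13624 + 2/24283) + 46816)/(-27760 + 7882) = (√(-330831590/24283) + 46816)/(-19878) = (I*√8033583499970/24283 + 46816)*(-1/19878) = (46816 + I*√8033583499970/24283)*(-1/19878) = -23408/9939 - I*√8033583499970/482697474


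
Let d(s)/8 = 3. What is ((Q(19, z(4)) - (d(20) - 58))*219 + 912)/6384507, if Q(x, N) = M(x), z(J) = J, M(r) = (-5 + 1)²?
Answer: 3954/2128169 ≈ 0.0018579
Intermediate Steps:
M(r) = 16 (M(r) = (-4)² = 16)
d(s) = 24 (d(s) = 8*3 = 24)
Q(x, N) = 16
((Q(19, z(4)) - (d(20) - 58))*219 + 912)/6384507 = ((16 - (24 - 58))*219 + 912)/6384507 = ((16 - 1*(-34))*219 + 912)*(1/6384507) = ((16 + 34)*219 + 912)*(1/6384507) = (50*219 + 912)*(1/6384507) = (10950 + 912)*(1/6384507) = 11862*(1/6384507) = 3954/2128169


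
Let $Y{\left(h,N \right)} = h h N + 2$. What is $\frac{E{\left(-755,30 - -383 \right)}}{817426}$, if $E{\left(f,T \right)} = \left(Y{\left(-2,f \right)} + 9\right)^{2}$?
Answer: $\frac{9054081}{817426} \approx 11.076$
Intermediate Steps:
$Y{\left(h,N \right)} = 2 + N h^{2}$ ($Y{\left(h,N \right)} = h^{2} N + 2 = N h^{2} + 2 = 2 + N h^{2}$)
$E{\left(f,T \right)} = \left(11 + 4 f\right)^{2}$ ($E{\left(f,T \right)} = \left(\left(2 + f \left(-2\right)^{2}\right) + 9\right)^{2} = \left(\left(2 + f 4\right) + 9\right)^{2} = \left(\left(2 + 4 f\right) + 9\right)^{2} = \left(11 + 4 f\right)^{2}$)
$\frac{E{\left(-755,30 - -383 \right)}}{817426} = \frac{\left(11 + 4 \left(-755\right)\right)^{2}}{817426} = \left(11 - 3020\right)^{2} \cdot \frac{1}{817426} = \left(-3009\right)^{2} \cdot \frac{1}{817426} = 9054081 \cdot \frac{1}{817426} = \frac{9054081}{817426}$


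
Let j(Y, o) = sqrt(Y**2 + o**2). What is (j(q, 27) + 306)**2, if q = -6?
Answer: 94401 + 1836*sqrt(85) ≈ 1.1133e+5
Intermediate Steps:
(j(q, 27) + 306)**2 = (sqrt((-6)**2 + 27**2) + 306)**2 = (sqrt(36 + 729) + 306)**2 = (sqrt(765) + 306)**2 = (3*sqrt(85) + 306)**2 = (306 + 3*sqrt(85))**2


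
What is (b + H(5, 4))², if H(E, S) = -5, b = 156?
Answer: 22801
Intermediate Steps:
(b + H(5, 4))² = (156 - 5)² = 151² = 22801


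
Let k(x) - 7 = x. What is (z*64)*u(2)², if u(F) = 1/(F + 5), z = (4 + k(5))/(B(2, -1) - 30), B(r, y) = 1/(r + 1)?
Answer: -3072/4361 ≈ -0.70443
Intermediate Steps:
k(x) = 7 + x
B(r, y) = 1/(1 + r)
z = -48/89 (z = (4 + (7 + 5))/(1/(1 + 2) - 30) = (4 + 12)/(1/3 - 30) = 16/(⅓ - 30) = 16/(-89/3) = 16*(-3/89) = -48/89 ≈ -0.53933)
u(F) = 1/(5 + F)
(z*64)*u(2)² = (-48/89*64)*(1/(5 + 2))² = -3072*(1/7)²/89 = -3072*(⅐)²/89 = -3072/89*1/49 = -3072/4361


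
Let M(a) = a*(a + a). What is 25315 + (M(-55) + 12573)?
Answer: 43938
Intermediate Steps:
M(a) = 2*a² (M(a) = a*(2*a) = 2*a²)
25315 + (M(-55) + 12573) = 25315 + (2*(-55)² + 12573) = 25315 + (2*3025 + 12573) = 25315 + (6050 + 12573) = 25315 + 18623 = 43938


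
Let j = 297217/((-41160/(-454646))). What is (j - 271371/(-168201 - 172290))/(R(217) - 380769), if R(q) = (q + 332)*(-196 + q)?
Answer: -7668342689153287/862459072322400 ≈ -8.8913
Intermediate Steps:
j = 67564260091/20580 (j = 297217/((-41160*(-1/454646))) = 297217/(20580/227323) = 297217*(227323/20580) = 67564260091/20580 ≈ 3.2830e+6)
R(q) = (-196 + q)*(332 + q) (R(q) = (332 + q)*(-196 + q) = (-196 + q)*(332 + q))
(j - 271371/(-168201 - 172290))/(R(217) - 380769) = (67564260091/20580 - 271371/(-168201 - 172290))/((-65072 + 217² + 136*217) - 380769) = (67564260091/20580 - 271371/(-340491))/((-65072 + 47089 + 29512) - 380769) = (67564260091/20580 - 271371*(-1/340491))/(11529 - 380769) = (67564260091/20580 + 90457/113497)/(-369240) = (7668342689153287/2335768260)*(-1/369240) = -7668342689153287/862459072322400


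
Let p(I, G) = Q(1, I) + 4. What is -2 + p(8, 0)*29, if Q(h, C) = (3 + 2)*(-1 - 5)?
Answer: -756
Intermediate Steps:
Q(h, C) = -30 (Q(h, C) = 5*(-6) = -30)
p(I, G) = -26 (p(I, G) = -30 + 4 = -26)
-2 + p(8, 0)*29 = -2 - 26*29 = -2 - 754 = -756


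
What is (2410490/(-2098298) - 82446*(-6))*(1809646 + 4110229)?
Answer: 3072341869382495125/1049149 ≈ 2.9284e+12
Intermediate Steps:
(2410490/(-2098298) - 82446*(-6))*(1809646 + 4110229) = (2410490*(-1/2098298) + 494676)*5919875 = (-1205245/1049149 + 494676)*5919875 = (518987625479/1049149)*5919875 = 3072341869382495125/1049149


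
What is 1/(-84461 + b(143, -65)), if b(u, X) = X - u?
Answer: -1/84669 ≈ -1.1811e-5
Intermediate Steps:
1/(-84461 + b(143, -65)) = 1/(-84461 + (-65 - 1*143)) = 1/(-84461 + (-65 - 143)) = 1/(-84461 - 208) = 1/(-84669) = -1/84669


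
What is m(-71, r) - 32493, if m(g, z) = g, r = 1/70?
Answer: -32564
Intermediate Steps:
r = 1/70 ≈ 0.014286
m(-71, r) - 32493 = -71 - 32493 = -32564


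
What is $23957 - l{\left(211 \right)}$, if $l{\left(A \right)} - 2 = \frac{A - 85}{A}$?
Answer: $\frac{5054379}{211} \approx 23954.0$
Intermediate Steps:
$l{\left(A \right)} = 2 + \frac{-85 + A}{A}$ ($l{\left(A \right)} = 2 + \frac{A - 85}{A} = 2 + \frac{-85 + A}{A}$)
$23957 - l{\left(211 \right)} = 23957 - \left(3 - \frac{85}{211}\right) = 23957 - \frac{548}{211} = \frac{5054379}{211}$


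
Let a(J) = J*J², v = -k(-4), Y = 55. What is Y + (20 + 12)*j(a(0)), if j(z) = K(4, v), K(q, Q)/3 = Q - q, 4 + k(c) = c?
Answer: 439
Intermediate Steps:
k(c) = -4 + c
v = 8 (v = -(-4 - 4) = -1*(-8) = 8)
K(q, Q) = -3*q + 3*Q (K(q, Q) = 3*(Q - q) = -3*q + 3*Q)
a(J) = J³
j(z) = 12 (j(z) = -3*4 + 3*8 = -12 + 24 = 12)
Y + (20 + 12)*j(a(0)) = 55 + (20 + 12)*12 = 55 + 32*12 = 55 + 384 = 439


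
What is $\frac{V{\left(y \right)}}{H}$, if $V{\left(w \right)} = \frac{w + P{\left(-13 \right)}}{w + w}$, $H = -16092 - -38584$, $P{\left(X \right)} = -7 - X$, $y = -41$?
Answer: $\frac{35}{1844344} \approx 1.8977 \cdot 10^{-5}$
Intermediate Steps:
$H = 22492$ ($H = -16092 + 38584 = 22492$)
$V{\left(w \right)} = \frac{6 + w}{2 w}$ ($V{\left(w \right)} = \frac{w - -6}{w + w} = \frac{w + \left(-7 + 13\right)}{2 w} = \left(w + 6\right) \frac{1}{2 w} = \left(6 + w\right) \frac{1}{2 w} = \frac{6 + w}{2 w}$)
$\frac{V{\left(y \right)}}{H} = \frac{\frac{1}{2} \frac{1}{-41} \left(6 - 41\right)}{22492} = \frac{1}{2} \left(- \frac{1}{41}\right) \left(-35\right) \frac{1}{22492} = \frac{35}{82} \cdot \frac{1}{22492} = \frac{35}{1844344}$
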